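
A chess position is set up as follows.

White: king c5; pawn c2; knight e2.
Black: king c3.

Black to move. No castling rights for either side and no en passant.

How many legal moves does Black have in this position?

3

Black to move; king on c3.
In check: yes, from the white knight on e2.
Legal moves: Kd2, Kxc2, Kb2.
Count: 3.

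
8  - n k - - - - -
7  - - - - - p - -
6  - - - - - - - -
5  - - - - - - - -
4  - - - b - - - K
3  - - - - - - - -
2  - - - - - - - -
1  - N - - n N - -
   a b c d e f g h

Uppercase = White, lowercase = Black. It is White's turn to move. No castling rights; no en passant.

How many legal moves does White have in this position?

White to move; king on h4.
In check: no.
Legal moves: Kh5, Kg5, Kg4, Kh3, Kg3, Ng3, Ne3, Nh2, Nfd2, Nc3, Na3, Nbd2.
Count: 12.

12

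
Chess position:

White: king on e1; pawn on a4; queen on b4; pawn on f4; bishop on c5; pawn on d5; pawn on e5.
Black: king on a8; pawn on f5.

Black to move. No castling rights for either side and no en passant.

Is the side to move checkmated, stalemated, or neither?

Black to move; black king on a8.
In check: no.
King squares — a7: attacked by Bc5; b7: attacked by Qb4; b8: attacked by Qb4.
Legal moves for Black: none.
Not in check and no legal moves → stalemate.

stalemate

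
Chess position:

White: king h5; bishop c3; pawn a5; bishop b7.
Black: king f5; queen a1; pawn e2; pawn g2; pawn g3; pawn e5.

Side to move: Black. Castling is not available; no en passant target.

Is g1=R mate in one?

After g1=R: white king on h5; in check: no.
White is not in check, so this cannot be checkmate.

no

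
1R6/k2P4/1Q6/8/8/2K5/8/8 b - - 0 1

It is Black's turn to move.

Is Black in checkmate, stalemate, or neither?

Black to move; black king on a7.
In check: yes, from the white queen on b6.
King squares — a6: attacked by Qb6; b6: attacked by Rb8; b7: attacked by Qb6; a8: attacked by Rb8; b8: attacked by Qb6.
Legal moves for Black: none.
In check with no legal moves → checkmate.

checkmate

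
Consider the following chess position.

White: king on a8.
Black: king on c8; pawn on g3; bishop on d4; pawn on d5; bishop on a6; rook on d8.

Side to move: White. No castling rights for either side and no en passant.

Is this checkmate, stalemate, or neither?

stalemate

White to move; white king on a8.
In check: no.
King squares — a7: attacked by Bd4; b7: attacked by Ba6; b8: attacked by Kc8.
Legal moves for White: none.
Not in check and no legal moves → stalemate.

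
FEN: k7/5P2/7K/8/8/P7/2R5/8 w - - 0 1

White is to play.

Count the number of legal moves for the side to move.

24

White to move; king on h6.
In check: no.
Legal moves: Kh7, Kg7, Kg6, Kh5, Kg5, Rc8+, Rc7, Rc6, Rc5, Rc4, Rc3, Rh2, Rg2, Rf2, Re2, Rd2, Rb2, Ra2, Rc1, f8=Q+, f8=R+, f8=B, f8=N, a4.
Count: 24.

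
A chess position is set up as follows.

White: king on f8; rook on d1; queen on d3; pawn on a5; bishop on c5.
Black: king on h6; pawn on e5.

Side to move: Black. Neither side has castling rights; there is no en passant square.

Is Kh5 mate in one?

After Kh5: white king on f8; in check: no.
White is not in check, so this cannot be checkmate.

no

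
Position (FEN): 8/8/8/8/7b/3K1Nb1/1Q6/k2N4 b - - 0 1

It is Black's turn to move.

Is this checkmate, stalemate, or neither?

Black to move; black king on a1.
In check: yes, from the white queen on b2.
King squares — b1: attacked by Qb2; a2: attacked by Qb2; b2: attacked by Nd1.
Legal moves for Black: none.
In check with no legal moves → checkmate.

checkmate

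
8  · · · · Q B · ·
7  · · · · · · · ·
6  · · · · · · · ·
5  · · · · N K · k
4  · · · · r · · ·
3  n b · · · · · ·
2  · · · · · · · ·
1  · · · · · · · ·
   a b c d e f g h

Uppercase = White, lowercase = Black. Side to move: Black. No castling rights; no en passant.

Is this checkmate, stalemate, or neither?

Black to move; black king on h5.
In check: yes, from the white queen on e8.
Legal moves for Black: Kh4, Bf7.
Black is in check but has 2 legal moves → neither.

neither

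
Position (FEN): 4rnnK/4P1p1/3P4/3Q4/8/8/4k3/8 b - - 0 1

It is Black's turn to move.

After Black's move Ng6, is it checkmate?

After Ng6: white king on h8; in check: yes, from the black knight on g6.
White has 2 legal replies: Kh7, Kxg7.
In check but a legal move exists → not checkmate.

no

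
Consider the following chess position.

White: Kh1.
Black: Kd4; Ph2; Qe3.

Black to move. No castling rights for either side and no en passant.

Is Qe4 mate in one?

After Qe4: white king on h1; in check: yes, from the black queen on e4.
White has 1 legal reply: Kxh2.
In check but a legal move exists → not checkmate.

no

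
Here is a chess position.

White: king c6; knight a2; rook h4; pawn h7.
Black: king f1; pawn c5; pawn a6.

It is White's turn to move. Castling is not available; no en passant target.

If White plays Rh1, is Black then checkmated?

no

After Rh1: black king on f1; in check: yes, from the white rook on h1.
Black has 3 legal replies: Kg2, Kf2, Ke2.
In check but a legal move exists → not checkmate.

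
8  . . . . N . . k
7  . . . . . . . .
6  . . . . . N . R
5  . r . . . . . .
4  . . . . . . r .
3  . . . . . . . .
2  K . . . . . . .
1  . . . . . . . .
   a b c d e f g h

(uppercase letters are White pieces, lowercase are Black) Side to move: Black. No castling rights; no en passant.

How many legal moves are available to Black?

Black to move; king on h8.
In check: yes, from the white rook on h6.
Legal moves: none.
Count: 0.

0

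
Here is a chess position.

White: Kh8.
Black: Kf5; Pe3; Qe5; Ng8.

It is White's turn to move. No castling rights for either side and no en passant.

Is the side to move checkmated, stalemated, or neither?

neither

White to move; white king on h8.
In check: yes, from the black queen on e5.
Legal moves for White: Kxg8, Kh7.
White is in check but has 2 legal moves → neither.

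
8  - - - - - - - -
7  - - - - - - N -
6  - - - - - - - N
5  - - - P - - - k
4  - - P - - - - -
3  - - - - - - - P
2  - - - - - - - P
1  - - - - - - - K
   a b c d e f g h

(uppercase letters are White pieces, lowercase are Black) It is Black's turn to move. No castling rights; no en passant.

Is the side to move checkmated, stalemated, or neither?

neither

Black to move; black king on h5.
In check: yes, from the white knight on g7.
Legal moves for Black: Kxh6, Kg6, Kg5, Kh4.
Black is in check but has 4 legal moves → neither.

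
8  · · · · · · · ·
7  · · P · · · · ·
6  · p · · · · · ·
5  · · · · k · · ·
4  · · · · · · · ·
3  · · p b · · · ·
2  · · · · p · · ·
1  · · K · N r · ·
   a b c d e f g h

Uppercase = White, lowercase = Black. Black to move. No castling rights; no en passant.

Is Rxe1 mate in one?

yes

After Rxe1: white king on c1; in check: yes, from the black rook on e1.
King squares — b1: attacked by Re1; d1: attacked by Re1; b2: attacked by Pc3; c2: attacked by Bd3; d2: attacked by Pc3.
White has no legal moves → checkmate.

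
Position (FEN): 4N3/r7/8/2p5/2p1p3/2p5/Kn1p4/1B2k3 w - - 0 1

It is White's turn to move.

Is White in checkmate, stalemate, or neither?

checkmate

White to move; white king on a2.
In check: yes, from the black rook on a7.
King squares — a1: attacked by Ra7; b1: own bishop; b2: attacked by Pc3; a3: attacked by Ra7; b3: attacked by Pc4.
Legal moves for White: none.
In check with no legal moves → checkmate.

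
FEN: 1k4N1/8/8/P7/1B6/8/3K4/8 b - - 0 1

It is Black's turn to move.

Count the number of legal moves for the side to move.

Black to move; king on b8.
In check: no.
Legal moves: Kc8, Ka8, Kc7, Kb7, Ka7.
Count: 5.

5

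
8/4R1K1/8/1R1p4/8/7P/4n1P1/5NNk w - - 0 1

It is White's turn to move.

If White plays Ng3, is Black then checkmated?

After Ng3: black king on h1; in check: yes, from the white knight on g3.
Black has 4 legal replies: Kh2, Kxg2, Kxg1, Nxg3.
In check but a legal move exists → not checkmate.

no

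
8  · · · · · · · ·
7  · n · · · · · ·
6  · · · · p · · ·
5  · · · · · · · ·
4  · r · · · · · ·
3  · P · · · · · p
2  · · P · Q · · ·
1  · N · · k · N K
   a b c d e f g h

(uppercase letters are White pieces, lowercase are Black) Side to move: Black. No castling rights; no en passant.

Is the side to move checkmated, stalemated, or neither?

Black to move; black king on e1.
In check: yes, from the white queen on e2.
King squares — d1: attacked by Qe2; f1: attacked by Qe2; d2: attacked by Nb1; e2: attacked by Ng1; f2: attacked by Qe2.
Legal moves for Black: none.
In check with no legal moves → checkmate.

checkmate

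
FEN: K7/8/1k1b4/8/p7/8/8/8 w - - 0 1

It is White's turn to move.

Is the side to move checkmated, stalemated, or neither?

White to move; white king on a8.
In check: no.
King squares — a7: attacked by Kb6; b7: attacked by Kb6; b8: attacked by Bd6.
Legal moves for White: none.
Not in check and no legal moves → stalemate.

stalemate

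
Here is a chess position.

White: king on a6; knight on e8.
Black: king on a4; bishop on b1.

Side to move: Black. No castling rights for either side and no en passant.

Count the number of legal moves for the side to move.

10

Black to move; king on a4.
In check: no.
Legal moves: Kb4, Kb3, Ka3, Bh7, Bg6, Bf5, Be4, Bd3+, Bc2, Ba2.
Count: 10.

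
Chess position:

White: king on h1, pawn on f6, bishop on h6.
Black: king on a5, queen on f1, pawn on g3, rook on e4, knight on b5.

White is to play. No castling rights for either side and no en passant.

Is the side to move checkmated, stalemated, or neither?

checkmate

White to move; white king on h1.
In check: yes, from the black queen on f1.
King squares — g1: attacked by Qf1; g2: attacked by Qf1; h2: attacked by Pg3.
Legal moves for White: none.
In check with no legal moves → checkmate.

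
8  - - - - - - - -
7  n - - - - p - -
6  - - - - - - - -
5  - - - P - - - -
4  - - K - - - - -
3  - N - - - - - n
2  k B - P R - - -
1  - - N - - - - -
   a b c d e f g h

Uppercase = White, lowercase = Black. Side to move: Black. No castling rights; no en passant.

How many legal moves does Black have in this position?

Black to move; king on a2.
In check: yes, from the white knight on c1.
Legal moves: Kxb2, Kb1.
Count: 2.

2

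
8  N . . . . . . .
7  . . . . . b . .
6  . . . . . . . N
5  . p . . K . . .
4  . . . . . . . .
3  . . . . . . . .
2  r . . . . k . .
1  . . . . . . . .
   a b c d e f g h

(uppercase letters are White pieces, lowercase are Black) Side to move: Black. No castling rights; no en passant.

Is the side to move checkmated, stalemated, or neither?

Black to move; black king on f2.
In check: no.
Legal moves for Black include: Bg8, Be8, Bg6, Be6, Bh5, Bd5, Bc4, Bb3, Kg3, Kf3, Ke3, Kg2, Ke2, Kg1, Kf1, Ke1, Rxa8, Ra7, ... (list truncated; more exist).
Black has legal moves and is not in check → neither.

neither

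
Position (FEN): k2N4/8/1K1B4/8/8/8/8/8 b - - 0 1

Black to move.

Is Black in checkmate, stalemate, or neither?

stalemate

Black to move; black king on a8.
In check: no.
King squares — a7: attacked by Kb6; b7: attacked by Kb6; b8: attacked by Bd6.
Legal moves for Black: none.
Not in check and no legal moves → stalemate.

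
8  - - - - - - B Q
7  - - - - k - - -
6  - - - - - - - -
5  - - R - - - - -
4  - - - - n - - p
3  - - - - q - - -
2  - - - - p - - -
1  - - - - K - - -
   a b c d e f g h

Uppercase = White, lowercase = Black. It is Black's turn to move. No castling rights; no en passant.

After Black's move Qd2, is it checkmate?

yes

After Qd2: white king on e1; in check: yes, from the black queen on d2.
King squares — d1: attacked by Qd2; f1: attacked by Pe2; d2: attacked by Ne4; e2: attacked by Qd2; f2: attacked by Ne4.
White has no legal moves → checkmate.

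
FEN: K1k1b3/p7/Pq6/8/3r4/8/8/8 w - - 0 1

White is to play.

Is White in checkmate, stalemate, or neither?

stalemate

White to move; white king on a8.
In check: no.
King squares — a7: attacked by Qb6; b7: attacked by Qb6; b8: attacked by Qb6.
Legal moves for White: none.
Not in check and no legal moves → stalemate.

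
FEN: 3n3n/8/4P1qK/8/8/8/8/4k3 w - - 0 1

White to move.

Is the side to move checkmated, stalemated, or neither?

checkmate

White to move; white king on h6.
In check: yes, from the black queen on g6.
King squares — g5: attacked by Qg6; h5: attacked by Qg6; g6: attacked by Nh8; g7: attacked by Qg6; h7: attacked by Qg6.
Legal moves for White: none.
In check with no legal moves → checkmate.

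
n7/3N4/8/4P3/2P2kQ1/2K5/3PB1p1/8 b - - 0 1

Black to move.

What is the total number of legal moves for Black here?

Black to move; king on f4.
In check: yes, from the white queen on g4.
Legal moves: none.
Count: 0.

0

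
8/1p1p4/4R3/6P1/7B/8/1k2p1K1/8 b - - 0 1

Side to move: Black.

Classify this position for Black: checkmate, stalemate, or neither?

Black to move; black king on b2.
In check: no.
Legal moves for Black: Kc3, Kb3, Ka3, Kc2, Ka2, Kc1, Kb1, Ka1, dxe6, d6, b6, e1=Q, e1=R, e1=B, e1=N+, d5, b5.
Black has 17 legal moves and is not in check → neither.

neither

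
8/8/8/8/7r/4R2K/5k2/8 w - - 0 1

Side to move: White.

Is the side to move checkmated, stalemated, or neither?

neither

White to move; white king on h3.
In check: yes, from the black rook on h4.
Legal moves for White: Kxh4.
White is in check but has 1 legal move → neither.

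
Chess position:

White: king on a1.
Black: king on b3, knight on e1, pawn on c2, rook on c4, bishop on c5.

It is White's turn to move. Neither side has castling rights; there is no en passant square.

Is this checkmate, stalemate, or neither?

stalemate

White to move; white king on a1.
In check: no.
King squares — b1: attacked by Pc2; a2: attacked by Kb3; b2: attacked by Kb3.
Legal moves for White: none.
Not in check and no legal moves → stalemate.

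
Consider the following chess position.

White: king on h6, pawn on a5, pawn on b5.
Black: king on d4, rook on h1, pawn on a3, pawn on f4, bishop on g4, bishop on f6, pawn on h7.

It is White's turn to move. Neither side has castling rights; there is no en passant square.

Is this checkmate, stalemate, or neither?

checkmate

White to move; white king on h6.
In check: yes, from the black rook on h1.
King squares — g5: attacked by Bf6; h5: attacked by Rh1; g6: attacked by Ph7; g7: attacked by Bf6; h7: attacked by Rh1.
Legal moves for White: none.
In check with no legal moves → checkmate.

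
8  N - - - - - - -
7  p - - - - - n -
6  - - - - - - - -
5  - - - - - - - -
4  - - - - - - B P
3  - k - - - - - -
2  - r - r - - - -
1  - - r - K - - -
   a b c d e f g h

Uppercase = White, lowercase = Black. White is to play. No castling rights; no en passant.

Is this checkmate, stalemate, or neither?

neither

White to move; white king on e1.
In check: yes, from the black rook on c1.
King squares — d1: attacked by Rc1; f1: attacked by Rc1; d2: attacked by Rb2; e2: attacked by Rd2; f2: attacked by Rd2.
Legal moves for White: Bd1+.
White is in check but has 1 legal move → neither.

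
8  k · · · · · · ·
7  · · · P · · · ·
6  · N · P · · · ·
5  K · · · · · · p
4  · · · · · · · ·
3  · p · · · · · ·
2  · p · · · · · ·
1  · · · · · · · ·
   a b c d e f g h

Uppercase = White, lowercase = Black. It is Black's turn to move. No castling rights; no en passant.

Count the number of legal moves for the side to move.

3

Black to move; king on a8.
In check: yes, from the white knight on b6.
Legal moves: Kb8, Kb7, Ka7.
Count: 3.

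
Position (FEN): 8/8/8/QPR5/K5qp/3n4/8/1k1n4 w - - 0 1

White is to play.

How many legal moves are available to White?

4

White to move; king on a4.
In check: yes, from the black queen on g4.
Legal moves: Kb3, Ka3, Rc4, Qb4+.
Count: 4.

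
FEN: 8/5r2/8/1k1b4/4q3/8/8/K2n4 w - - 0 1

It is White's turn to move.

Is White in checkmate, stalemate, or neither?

stalemate

White to move; white king on a1.
In check: no.
King squares — b1: attacked by Qe4; a2: attacked by Bd5; b2: attacked by Nd1.
Legal moves for White: none.
Not in check and no legal moves → stalemate.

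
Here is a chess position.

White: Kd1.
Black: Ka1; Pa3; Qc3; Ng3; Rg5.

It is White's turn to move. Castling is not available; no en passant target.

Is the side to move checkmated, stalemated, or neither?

White to move; white king on d1.
In check: no.
King squares — c1: attacked by Qc3; e1: attacked by Qc3; c2: attacked by Qc3; d2: attacked by Qc3; e2: attacked by Ng3.
Legal moves for White: none.
Not in check and no legal moves → stalemate.

stalemate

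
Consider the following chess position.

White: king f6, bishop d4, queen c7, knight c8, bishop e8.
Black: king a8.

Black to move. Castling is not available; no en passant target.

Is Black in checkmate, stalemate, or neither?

stalemate

Black to move; black king on a8.
In check: no.
King squares — a7: attacked by Bd4; b7: attacked by Qc7; b8: attacked by Qc7.
Legal moves for Black: none.
Not in check and no legal moves → stalemate.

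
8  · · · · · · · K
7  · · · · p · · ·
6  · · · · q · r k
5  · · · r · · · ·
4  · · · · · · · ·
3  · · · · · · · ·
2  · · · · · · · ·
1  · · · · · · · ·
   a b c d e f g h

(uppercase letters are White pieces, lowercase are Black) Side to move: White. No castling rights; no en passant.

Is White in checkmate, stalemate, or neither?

stalemate

White to move; white king on h8.
In check: no.
King squares — g7: attacked by Rg6; h7: attacked by Kh6; g8: attacked by Qe6.
Legal moves for White: none.
Not in check and no legal moves → stalemate.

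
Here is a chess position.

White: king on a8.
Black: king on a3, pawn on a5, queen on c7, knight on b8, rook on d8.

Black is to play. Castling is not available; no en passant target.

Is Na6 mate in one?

After Na6: white king on a8; in check: yes, from the black rook on d8.
King squares — a7: attacked by Qc7; b7: attacked by Qc7; b8: attacked by Na6.
White has no legal moves → checkmate.

yes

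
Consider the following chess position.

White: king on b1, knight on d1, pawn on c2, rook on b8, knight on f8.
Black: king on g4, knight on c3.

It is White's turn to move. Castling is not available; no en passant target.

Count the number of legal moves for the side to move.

White to move; king on b1.
In check: yes, from the black knight on c3.
Legal moves: Kb2, Kc1, Ka1, Nxc3.
Count: 4.

4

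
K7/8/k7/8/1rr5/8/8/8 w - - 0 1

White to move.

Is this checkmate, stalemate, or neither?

White to move; white king on a8.
In check: no.
King squares — a7: attacked by Ka6; b7: attacked by Rb4; b8: attacked by Rb4.
Legal moves for White: none.
Not in check and no legal moves → stalemate.

stalemate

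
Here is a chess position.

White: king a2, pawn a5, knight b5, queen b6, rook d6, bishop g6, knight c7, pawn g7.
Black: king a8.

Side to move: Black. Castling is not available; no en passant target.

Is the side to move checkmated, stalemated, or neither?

checkmate

Black to move; black king on a8.
In check: yes, from the white knight on c7.
King squares — a7: attacked by Nb5; b7: attacked by Qb6; b8: attacked by Qb6.
Legal moves for Black: none.
In check with no legal moves → checkmate.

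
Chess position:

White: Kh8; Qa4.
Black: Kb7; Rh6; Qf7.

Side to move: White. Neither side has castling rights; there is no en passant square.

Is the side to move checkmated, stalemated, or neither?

White to move; white king on h8.
In check: yes, from the black rook on h6.
King squares — g7: attacked by Qf7; h7: attacked by Rh6; g8: attacked by Qf7.
Legal moves for White: none.
In check with no legal moves → checkmate.

checkmate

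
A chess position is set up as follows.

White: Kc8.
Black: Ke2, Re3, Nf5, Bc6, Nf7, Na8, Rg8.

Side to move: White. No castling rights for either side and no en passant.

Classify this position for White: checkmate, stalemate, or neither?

checkmate

White to move; white king on c8.
In check: yes, from the black rook on g8.
King squares — b7: attacked by Bc6; c7: attacked by Na8; d7: attacked by Bc6; b8: attacked by Rg8; d8: attacked by Nf7.
Legal moves for White: none.
In check with no legal moves → checkmate.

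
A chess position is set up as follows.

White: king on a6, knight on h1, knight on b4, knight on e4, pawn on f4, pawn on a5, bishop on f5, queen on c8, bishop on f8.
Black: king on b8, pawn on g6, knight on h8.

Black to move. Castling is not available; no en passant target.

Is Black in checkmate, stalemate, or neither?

checkmate

Black to move; black king on b8.
In check: yes, from the white queen on c8.
King squares — a7: attacked by Ka6; b7: attacked by Ka6; c7: attacked by Qc8; a8: attacked by Qc8; c8: attacked by Bf5.
Legal moves for Black: none.
In check with no legal moves → checkmate.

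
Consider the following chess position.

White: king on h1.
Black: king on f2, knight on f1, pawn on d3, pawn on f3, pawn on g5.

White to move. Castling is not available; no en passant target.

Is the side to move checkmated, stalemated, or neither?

White to move; white king on h1.
In check: no.
King squares — g1: attacked by Kf2; g2: attacked by Kf2; h2: attacked by Nf1.
Legal moves for White: none.
Not in check and no legal moves → stalemate.

stalemate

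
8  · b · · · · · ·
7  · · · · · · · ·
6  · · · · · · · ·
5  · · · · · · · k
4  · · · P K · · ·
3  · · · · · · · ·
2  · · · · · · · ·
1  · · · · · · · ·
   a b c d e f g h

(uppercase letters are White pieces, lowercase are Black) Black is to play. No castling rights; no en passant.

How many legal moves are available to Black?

12

Black to move; king on h5.
In check: no.
Legal moves: Bc7, Ba7, Bd6, Be5, Bf4, Bg3, Bh2, Kh6, Kg6, Kg5, Kh4, Kg4.
Count: 12.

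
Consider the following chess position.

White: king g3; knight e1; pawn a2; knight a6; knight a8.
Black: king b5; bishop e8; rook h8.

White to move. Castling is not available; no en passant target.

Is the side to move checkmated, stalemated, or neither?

neither

White to move; white king on g3.
In check: no.
Legal moves for White: N8c7+, Nb6, Nb8, N6c7+, Nc5, Nb4, Kg4, Kf4, Kf3, Kg2, Kf2, Nf3, Nd3, Ng2, Nc2, a3, a4+.
White has 17 legal moves and is not in check → neither.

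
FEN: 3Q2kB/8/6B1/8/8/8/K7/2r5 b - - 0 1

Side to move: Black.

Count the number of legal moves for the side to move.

Black to move; king on g8.
In check: yes, from the white queen on d8.
Legal moves: none.
Count: 0.

0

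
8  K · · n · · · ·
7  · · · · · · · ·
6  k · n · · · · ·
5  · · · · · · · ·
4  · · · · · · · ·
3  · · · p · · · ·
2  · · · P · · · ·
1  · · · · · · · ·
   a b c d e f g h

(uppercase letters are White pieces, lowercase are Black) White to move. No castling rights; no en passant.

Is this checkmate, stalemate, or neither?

stalemate

White to move; white king on a8.
In check: no.
King squares — a7: attacked by Ka6; b7: attacked by Ka6; b8: attacked by Nc6.
Legal moves for White: none.
Not in check and no legal moves → stalemate.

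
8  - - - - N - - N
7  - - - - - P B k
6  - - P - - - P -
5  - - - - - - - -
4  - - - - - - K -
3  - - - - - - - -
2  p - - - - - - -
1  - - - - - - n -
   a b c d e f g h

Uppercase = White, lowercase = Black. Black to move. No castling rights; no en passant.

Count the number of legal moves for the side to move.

0

Black to move; king on h7.
In check: yes, from the white pawn on g6.
Legal moves: none.
Count: 0.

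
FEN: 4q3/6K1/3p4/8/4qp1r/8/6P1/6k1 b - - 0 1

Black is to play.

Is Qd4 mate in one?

After Qd4: white king on g7; in check: yes, from the black queen on d4.
King squares — f6: attacked by Qd4; g6: attacked by Qe8; h6: attacked by Rh4; f7: attacked by Qe8; h7: attacked by Rh4; f8: attacked by Qe8; g8: attacked by Qe8; h8: attacked by Qd4.
White has no legal moves → checkmate.

yes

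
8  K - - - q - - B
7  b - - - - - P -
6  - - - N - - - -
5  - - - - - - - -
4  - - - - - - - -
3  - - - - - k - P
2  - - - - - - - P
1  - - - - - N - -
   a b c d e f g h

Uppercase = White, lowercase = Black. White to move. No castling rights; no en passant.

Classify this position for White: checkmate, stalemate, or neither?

neither

White to move; white king on a8.
In check: yes, from the black queen on e8.
King squares — a7: available; b7: available; b8: attacked by Ba7.
Legal moves for White: Kb7, Kxa7, Nxe8, Nc8.
White is in check but has 4 legal moves → neither.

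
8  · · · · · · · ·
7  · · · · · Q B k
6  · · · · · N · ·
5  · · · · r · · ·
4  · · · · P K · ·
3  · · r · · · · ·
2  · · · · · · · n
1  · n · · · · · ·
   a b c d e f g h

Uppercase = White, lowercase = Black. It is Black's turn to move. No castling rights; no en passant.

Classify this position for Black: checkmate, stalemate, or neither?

checkmate

Black to move; black king on h7.
In check: yes, from the white knight on f6.
King squares — g6: attacked by Qf7; h6: attacked by Bg7; g7: attacked by Qf7; g8: attacked by Nf6; h8: attacked by Bg7.
Legal moves for Black: none.
In check with no legal moves → checkmate.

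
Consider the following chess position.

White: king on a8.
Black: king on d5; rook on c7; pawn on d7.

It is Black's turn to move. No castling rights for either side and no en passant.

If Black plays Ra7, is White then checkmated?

After Ra7: white king on a8; in check: yes, from the black rook on a7.
White has 2 legal replies: Kb8, Kxa7.
In check but a legal move exists → not checkmate.

no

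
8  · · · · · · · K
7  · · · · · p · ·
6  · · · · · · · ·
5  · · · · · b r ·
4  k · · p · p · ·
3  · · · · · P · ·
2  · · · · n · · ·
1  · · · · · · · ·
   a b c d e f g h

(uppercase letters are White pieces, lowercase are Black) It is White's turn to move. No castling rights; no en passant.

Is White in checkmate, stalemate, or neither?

stalemate

White to move; white king on h8.
In check: no.
King squares — g7: attacked by Rg5; h7: attacked by Bf5; g8: attacked by Rg5.
Legal moves for White: none.
Not in check and no legal moves → stalemate.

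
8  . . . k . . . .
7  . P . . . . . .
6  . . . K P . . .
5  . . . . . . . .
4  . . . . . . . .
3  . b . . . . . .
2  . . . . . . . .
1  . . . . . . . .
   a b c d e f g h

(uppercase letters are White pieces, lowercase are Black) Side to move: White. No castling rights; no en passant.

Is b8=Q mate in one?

After b8=Q: black king on d8; in check: yes, from the white queen on b8.
King squares — c7: attacked by Kd6; d7: attacked by Kd6; e7: attacked by Kd6; c8: attacked by Qb8; e8: attacked by Qb8.
Black has no legal moves → checkmate.

yes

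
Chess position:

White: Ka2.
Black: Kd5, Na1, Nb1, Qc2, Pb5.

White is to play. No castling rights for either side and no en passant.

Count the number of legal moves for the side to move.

White to move; king on a2.
In check: yes, from the black queen on c2.
Legal moves: Kxa1.
Count: 1.

1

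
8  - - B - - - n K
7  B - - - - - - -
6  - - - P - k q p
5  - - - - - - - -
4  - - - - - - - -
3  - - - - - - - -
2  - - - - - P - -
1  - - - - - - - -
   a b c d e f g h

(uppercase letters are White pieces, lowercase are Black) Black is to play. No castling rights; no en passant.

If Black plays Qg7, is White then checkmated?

After Qg7: white king on h8; in check: yes, from the black queen on g7.
King squares — g7: attacked by Kf6; h7: attacked by Qg7; g8: attacked by Qg7.
White has no legal moves → checkmate.

yes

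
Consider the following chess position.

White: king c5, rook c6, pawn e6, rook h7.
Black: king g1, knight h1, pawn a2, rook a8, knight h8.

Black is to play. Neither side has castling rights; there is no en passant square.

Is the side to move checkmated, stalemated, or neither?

Black to move; black king on g1.
In check: no.
Legal moves for Black include: Nf7, Ng6, Rg8, Rf8, Re8, Rd8, Rc8, Rb8, Ra7, Ra6, Ra5+, Ra4, Ra3, Ng3, Nf2, Kg2, Kf2, Kf1, ... (list truncated; more exist).
Black has legal moves and is not in check → neither.

neither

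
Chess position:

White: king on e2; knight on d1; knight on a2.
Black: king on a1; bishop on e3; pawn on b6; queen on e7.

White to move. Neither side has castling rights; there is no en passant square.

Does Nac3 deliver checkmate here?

no

After Nac3: black king on a1; in check: no.
Black is not in check, so this cannot be checkmate.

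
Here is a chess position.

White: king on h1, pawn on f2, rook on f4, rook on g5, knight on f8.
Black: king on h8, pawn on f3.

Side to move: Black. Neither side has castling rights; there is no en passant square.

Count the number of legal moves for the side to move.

Black to move; king on h8.
In check: no.
Legal moves: none.
Count: 0.

0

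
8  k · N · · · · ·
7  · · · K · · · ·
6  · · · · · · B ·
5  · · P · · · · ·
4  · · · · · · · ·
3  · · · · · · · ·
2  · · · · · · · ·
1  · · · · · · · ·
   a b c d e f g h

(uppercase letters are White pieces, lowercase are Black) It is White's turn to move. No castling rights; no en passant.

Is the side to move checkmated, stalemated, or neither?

neither

White to move; white king on d7.
In check: no.
Legal moves for White include: Ne7, Na7, Nd6, Nb6+, Ke8, Kd8, Ke7, Kc7, Ke6, Kd6, Kc6, Be8, Bh7, Bf7, Bh5, Bf5, Be4+, Bd3, ... (list truncated; more exist).
White has legal moves and is not in check → neither.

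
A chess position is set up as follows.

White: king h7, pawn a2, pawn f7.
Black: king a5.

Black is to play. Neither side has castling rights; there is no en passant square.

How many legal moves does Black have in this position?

5

Black to move; king on a5.
In check: no.
Legal moves: Kb6, Ka6, Kb5, Kb4, Ka4.
Count: 5.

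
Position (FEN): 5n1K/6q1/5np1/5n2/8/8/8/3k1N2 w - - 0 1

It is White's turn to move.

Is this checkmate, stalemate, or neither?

checkmate

White to move; white king on h8.
In check: yes, from the black queen on g7.
King squares — g7: attacked by Nf5; h7: attacked by Nf6; g8: attacked by Nf6.
Legal moves for White: none.
In check with no legal moves → checkmate.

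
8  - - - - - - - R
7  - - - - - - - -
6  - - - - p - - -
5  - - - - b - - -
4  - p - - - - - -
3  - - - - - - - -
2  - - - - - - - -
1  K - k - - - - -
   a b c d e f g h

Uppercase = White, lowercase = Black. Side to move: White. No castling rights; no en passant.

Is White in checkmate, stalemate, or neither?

neither

White to move; white king on a1.
In check: yes, from the black bishop on e5.
King squares — b1: attacked by Kc1; a2: available; b2: attacked by Kc1.
Legal moves for White: Ka2.
White is in check but has 1 legal move → neither.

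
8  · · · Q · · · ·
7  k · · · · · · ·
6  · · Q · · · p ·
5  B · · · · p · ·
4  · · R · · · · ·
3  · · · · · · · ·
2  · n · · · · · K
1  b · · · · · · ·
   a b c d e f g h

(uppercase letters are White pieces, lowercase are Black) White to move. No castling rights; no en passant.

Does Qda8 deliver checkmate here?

yes

After Qda8: black king on a7; in check: yes, from the white queen on a8.
King squares — a6: attacked by Qc6; b6: attacked by Ba5; b7: attacked by Qc6; a8: attacked by Qc6; b8: attacked by Qa8.
Black has no legal moves → checkmate.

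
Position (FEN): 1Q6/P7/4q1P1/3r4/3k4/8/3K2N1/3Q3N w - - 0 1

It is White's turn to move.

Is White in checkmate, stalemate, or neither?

neither

White to move; white king on d2.
In check: no.
Legal moves for White include: Qh8+, Qg8, Qf8, Qe8, Qd8, Qc8, Qa8, Qc7, Qb7, Qd6, Qb6+, Qe5+, Qb5, Qf4+, Qb4+, Qg3, Qbb3, Qh2, ... (list truncated; more exist).
White has legal moves and is not in check → neither.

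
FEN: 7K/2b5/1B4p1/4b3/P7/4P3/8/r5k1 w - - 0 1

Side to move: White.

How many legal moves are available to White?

2

White to move; king on h8.
In check: yes, from the black bishop on e5.
Legal moves: Kg8, Kh7.
Count: 2.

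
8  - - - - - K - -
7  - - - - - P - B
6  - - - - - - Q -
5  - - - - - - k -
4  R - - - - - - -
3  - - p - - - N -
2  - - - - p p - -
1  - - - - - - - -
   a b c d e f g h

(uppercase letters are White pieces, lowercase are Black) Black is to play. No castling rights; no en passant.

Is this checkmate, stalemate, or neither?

Black to move; black king on g5.
In check: yes, from the white queen on g6.
King squares — f4: attacked by Ra4; g4: attacked by Ra4; h4: attacked by Ra4; f5: attacked by Ng3; h5: attacked by Ng3; f6: attacked by Qg6; g6: attacked by Bh7; h6: attacked by Qg6.
Legal moves for Black: none.
In check with no legal moves → checkmate.

checkmate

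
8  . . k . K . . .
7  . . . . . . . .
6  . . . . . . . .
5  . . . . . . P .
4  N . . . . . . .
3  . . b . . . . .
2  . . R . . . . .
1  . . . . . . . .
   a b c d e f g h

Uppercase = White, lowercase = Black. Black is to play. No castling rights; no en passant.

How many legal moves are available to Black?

3

Black to move; king on c8.
In check: no.
Legal moves: Kb8, Kc7, Kb7.
Count: 3.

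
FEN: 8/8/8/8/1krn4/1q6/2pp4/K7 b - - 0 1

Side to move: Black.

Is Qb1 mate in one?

After Qb1: white king on a1; in check: yes, from the black queen on b1.
King squares — b1: attacked by Pc2; a2: attacked by Qb1; b2: attacked by Qb1.
White has no legal moves → checkmate.

yes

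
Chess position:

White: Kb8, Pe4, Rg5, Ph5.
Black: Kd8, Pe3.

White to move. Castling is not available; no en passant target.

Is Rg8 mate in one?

After Rg8: black king on d8; in check: yes, from the white rook on g8.
Black has 2 legal replies: Ke7, Kd7.
In check but a legal move exists → not checkmate.

no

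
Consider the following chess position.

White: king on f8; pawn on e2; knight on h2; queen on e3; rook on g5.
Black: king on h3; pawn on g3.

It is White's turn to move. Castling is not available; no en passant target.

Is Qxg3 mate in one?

yes

After Qxg3: black king on h3; in check: yes, from the white queen on g3.
King squares — g2: attacked by Qg3; h2: attacked by Qg3; g3: attacked by Rg5; g4: attacked by Nh2; h4: attacked by Qg3.
Black has no legal moves → checkmate.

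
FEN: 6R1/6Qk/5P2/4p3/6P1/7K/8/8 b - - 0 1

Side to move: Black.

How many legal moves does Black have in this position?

0

Black to move; king on h7.
In check: yes, from the white queen on g7.
Legal moves: none.
Count: 0.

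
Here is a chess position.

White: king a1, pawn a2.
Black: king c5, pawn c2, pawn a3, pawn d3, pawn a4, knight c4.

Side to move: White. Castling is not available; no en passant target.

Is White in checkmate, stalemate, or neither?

stalemate

White to move; white king on a1.
In check: no.
King squares — b1: attacked by Pc2; a2: own pawn; b2: attacked by Pa3.
Legal moves for White: none.
Not in check and no legal moves → stalemate.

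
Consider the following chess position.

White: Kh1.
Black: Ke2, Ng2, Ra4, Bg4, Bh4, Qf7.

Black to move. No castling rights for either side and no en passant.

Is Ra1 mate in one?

no

After Ra1: white king on h1; in check: yes, from the black rook on a1.
White has 2 legal replies: Kh2, Kxg2.
In check but a legal move exists → not checkmate.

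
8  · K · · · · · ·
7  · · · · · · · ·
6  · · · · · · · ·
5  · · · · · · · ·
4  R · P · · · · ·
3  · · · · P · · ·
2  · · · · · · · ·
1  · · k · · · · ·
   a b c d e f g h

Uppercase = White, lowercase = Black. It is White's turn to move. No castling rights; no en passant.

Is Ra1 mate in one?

no

After Ra1: black king on c1; in check: yes, from the white rook on a1.
Black has 3 legal replies: Kd2, Kc2, Kb2.
In check but a legal move exists → not checkmate.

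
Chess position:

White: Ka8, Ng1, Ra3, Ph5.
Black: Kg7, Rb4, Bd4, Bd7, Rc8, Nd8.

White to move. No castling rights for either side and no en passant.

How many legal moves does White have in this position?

White to move; king on a8.
In check: yes, from the black rook on c8.
Legal moves: none.
Count: 0.

0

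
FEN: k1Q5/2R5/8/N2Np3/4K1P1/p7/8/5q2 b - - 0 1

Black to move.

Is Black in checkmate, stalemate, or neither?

Black to move; black king on a8.
In check: yes, from the white queen on c8.
King squares — a7: attacked by Rc7; b7: attacked by Na5; b8: attacked by Qc8.
Legal moves for Black: none.
In check with no legal moves → checkmate.

checkmate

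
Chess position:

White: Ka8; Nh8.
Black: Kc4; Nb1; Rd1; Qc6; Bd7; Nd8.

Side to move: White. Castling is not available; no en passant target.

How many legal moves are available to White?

White to move; king on a8.
In check: yes, from the black queen on c6.
Legal moves: Kb8, Ka7.
Count: 2.

2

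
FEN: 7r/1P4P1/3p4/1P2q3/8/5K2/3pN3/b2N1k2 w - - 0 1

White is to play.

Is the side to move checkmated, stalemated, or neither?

White to move; white king on f3.
In check: no.
Legal moves for White include: Kg4, Nf4, Nd4, Ng3+, Nec3, Ng1, Nc1, Ne3+, Ndc3, Nf2, Nb2, gxh8=Q, gxh8=R, gxh8=B, gxh8=N, g8=Q, g8=R, g8=B, ... (list truncated; more exist).
White has legal moves and is not in check → neither.

neither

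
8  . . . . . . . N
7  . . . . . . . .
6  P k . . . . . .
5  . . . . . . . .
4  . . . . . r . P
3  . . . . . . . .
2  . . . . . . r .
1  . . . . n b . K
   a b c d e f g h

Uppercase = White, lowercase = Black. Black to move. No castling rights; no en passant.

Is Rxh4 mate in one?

After Rxh4: white king on h1; in check: yes, from the black rook on h4.
King squares — g1: attacked by Rg2; g2: attacked by Ne1; h2: attacked by Rg2.
White has no legal moves → checkmate.

yes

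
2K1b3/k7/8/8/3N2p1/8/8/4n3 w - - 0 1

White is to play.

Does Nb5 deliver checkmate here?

no

After Nb5: black king on a7; in check: yes, from the white knight on b5.
Black has 4 legal replies: Ka8, Kb6, Ka6, Bxb5.
In check but a legal move exists → not checkmate.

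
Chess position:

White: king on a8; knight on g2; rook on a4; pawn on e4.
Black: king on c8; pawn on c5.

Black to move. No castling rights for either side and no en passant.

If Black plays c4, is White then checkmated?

no

After c4: white king on a8; in check: no.
White is not in check, so this cannot be checkmate.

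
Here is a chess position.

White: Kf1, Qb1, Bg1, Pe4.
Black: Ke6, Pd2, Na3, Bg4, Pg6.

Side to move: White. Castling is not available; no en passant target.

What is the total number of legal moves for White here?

24

White to move; king on f1.
In check: no.
Legal moves: Ba7, Bb6, Bc5, Bd4, Be3, Bh2, Bf2, Kg2, Kf2, Qb8, Qb7, Qb6+, Qb5, Qb4, Qd3, Qb3+, Qc2, Qb2, Qa2+, Qe1, Qd1, Qc1, Qa1, e5.
Count: 24.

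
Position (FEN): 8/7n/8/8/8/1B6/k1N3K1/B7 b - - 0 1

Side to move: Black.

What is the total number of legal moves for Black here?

2

Black to move; king on a2.
In check: yes, from the white bishop on b3.
Legal moves: Kxb3, Kb1.
Count: 2.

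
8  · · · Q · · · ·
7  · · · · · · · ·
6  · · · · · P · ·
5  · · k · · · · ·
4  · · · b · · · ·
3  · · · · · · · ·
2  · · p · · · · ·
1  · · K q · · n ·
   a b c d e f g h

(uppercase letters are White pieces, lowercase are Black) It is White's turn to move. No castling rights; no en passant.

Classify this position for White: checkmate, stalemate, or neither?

checkmate

White to move; white king on c1.
In check: yes, from the black queen on d1.
King squares — b1: attacked by Qd1; d1: attacked by Pc2; b2: attacked by Bd4; c2: attacked by Qd1; d2: attacked by Qd1.
Legal moves for White: none.
In check with no legal moves → checkmate.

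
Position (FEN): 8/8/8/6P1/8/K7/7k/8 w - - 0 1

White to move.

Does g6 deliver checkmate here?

After g6: black king on h2; in check: no.
Black is not in check, so this cannot be checkmate.

no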